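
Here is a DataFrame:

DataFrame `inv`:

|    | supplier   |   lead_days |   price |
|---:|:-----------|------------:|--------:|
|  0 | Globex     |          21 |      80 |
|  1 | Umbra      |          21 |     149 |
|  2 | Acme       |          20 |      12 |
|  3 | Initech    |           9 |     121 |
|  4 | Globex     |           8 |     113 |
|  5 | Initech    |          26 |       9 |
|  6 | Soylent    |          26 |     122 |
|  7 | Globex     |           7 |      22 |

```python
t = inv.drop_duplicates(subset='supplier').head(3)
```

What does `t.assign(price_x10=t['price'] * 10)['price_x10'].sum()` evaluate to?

2410

drop duplicate supplier (keep=first):
  supplier  lead_days  price
0   Globex         21     80
1    Umbra         21    149
2     Acme         20     12
3  Initech          9    121
6  Soylent         26    122
take first 3 rows:
  supplier  lead_days  price
0   Globex         21     80
1    Umbra         21    149
2     Acme         20     12
add column price_x10 = t['price'] * 10:
  supplier  lead_days  price  price_x10
0   Globex         21     80        800
1    Umbra         21    149       1490
2     Acme         20     12        120
Taking the sum of column 'price_x10' gives 2410.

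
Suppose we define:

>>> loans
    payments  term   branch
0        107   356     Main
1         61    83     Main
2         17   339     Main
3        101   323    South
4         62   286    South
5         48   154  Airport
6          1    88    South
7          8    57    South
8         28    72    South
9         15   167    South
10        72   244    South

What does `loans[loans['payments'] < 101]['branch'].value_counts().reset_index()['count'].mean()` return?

3.0

filter rows where payments < 101:
    payments  term   branch
1         61    83     Main
2         17   339     Main
4         62   286    South
5         48   154  Airport
6          1    88    South
7          8    57    South
8         28    72    South
9         15   167    South
10        72   244    South
value_counts of branch:
branch
South      6
Main       2
Airport    1
Name: count, dtype: int64
reset_index():
    branch  count
0    South      6
1     Main      2
2  Airport      1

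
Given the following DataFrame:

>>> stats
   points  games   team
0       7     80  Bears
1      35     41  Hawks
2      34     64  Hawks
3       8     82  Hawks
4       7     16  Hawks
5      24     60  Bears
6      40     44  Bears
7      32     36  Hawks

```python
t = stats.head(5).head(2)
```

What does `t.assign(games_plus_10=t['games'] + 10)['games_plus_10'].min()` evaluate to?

51

take first 5 rows:
   points  games   team
0       7     80  Bears
1      35     41  Hawks
2      34     64  Hawks
3       8     82  Hawks
4       7     16  Hawks
take first 2 rows:
   points  games   team
0       7     80  Bears
1      35     41  Hawks
add column games_plus_10 = t['games'] + 10:
   points  games   team  games_plus_10
0       7     80  Bears             90
1      35     41  Hawks             51
min of column 'games_plus_10' → 51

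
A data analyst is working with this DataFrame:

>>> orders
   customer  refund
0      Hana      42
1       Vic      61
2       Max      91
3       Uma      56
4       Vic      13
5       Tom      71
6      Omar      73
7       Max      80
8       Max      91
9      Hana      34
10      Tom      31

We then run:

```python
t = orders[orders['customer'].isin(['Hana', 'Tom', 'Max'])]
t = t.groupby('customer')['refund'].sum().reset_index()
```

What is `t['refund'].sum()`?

filter rows where customer in ['Hana', 'Tom', 'Max']:
   customer  refund
0      Hana      42
2       Max      91
5       Tom      71
7       Max      80
8       Max      91
9      Hana      34
10      Tom      31
group by customer, sum of refund:
customer
Hana     76
Max     262
Tom     102
Name: refund, dtype: int64
reset_index():
  customer  refund
0     Hana      76
1      Max     262
2      Tom     102
sum of column 'refund' → 440

440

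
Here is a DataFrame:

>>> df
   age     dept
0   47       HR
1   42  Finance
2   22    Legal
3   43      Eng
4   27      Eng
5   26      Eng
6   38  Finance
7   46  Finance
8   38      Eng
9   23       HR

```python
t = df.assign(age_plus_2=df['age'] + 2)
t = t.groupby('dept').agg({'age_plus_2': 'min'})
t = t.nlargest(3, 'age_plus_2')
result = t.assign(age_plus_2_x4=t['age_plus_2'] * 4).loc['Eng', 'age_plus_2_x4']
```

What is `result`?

add column age_plus_2 = df['age'] + 2:
   age     dept  age_plus_2
0   47       HR          49
1   42  Finance          44
2   22    Legal          24
3   43      Eng          45
4   27      Eng          29
5   26      Eng          28
6   38  Finance          40
7   46  Finance          48
8   38      Eng          40
9   23       HR          25
group by dept, min of age_plus_2:
         age_plus_2
dept               
Eng              28
Finance          40
HR               25
Legal            24
take 3 rows with largest age_plus_2:
         age_plus_2
dept               
Finance          40
Eng              28
HR               25
add column age_plus_2_x4 = t['age_plus_2'] * 4:
         age_plus_2  age_plus_2_x4
dept                              
Finance          40            160
Eng              28            112
HR               25            100
So loc['Eng', 'age_plus_2_x4'] = 112.

112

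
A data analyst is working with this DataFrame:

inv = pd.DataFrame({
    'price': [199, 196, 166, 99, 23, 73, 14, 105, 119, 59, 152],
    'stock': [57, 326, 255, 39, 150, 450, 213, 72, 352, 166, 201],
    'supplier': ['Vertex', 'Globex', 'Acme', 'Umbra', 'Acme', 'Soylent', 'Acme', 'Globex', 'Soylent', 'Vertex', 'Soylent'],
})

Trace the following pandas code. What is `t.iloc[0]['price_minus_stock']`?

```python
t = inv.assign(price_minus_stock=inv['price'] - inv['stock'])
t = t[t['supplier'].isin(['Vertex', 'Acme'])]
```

142

add column price_minus_stock = inv['price'] - inv['stock']:
    price  stock supplier  price_minus_stock
0     199     57   Vertex                142
1     196    326   Globex               -130
2     166    255     Acme                -89
3      99     39    Umbra                 60
4      23    150     Acme               -127
5      73    450  Soylent               -377
6      14    213     Acme               -199
7     105     72   Globex                 33
8     119    352  Soylent               -233
9      59    166   Vertex               -107
10    152    201  Soylent                -49
filter rows where supplier in ['Vertex', 'Acme']:
   price  stock supplier  price_minus_stock
0    199     57   Vertex                142
2    166    255     Acme                -89
4     23    150     Acme               -127
6     14    213     Acme               -199
9     59    166   Vertex               -107
The value at position 0, column 'price_minus_stock' is 142.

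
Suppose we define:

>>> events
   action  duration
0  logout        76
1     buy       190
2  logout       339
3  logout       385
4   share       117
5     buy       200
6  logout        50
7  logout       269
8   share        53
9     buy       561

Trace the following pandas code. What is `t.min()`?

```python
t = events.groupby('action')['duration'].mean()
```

group by action, mean of duration:
action
buy       317.0
logout    223.8
share      85.0
Name: duration, dtype: float64
min of the resulting series → 85.0

85.0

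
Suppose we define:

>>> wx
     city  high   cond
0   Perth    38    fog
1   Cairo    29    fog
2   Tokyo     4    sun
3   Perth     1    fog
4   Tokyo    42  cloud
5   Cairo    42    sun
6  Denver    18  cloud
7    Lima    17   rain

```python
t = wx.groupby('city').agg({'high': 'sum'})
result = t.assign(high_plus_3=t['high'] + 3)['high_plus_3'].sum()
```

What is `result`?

group by city, sum of high:
        high
city        
Cairo     71
Denver    18
Lima      17
Perth     39
Tokyo     46
add column high_plus_3 = t['high'] + 3:
        high  high_plus_3
city                     
Cairo     71           74
Denver    18           21
Lima      17           20
Perth     39           42
Tokyo     46           49

206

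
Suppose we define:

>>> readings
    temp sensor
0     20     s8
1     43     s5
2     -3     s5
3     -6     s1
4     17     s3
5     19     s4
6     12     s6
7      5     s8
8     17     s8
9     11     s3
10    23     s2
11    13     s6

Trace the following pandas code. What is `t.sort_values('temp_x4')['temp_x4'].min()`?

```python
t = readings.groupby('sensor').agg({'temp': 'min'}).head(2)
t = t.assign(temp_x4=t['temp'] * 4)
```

group by sensor, min of temp:
        temp
sensor      
s1        -6
s2        23
s3        11
s4        19
s5        -3
s6        12
s8         5
take first 2 rows:
        temp
sensor      
s1        -6
s2        23
add column temp_x4 = t['temp'] * 4:
        temp  temp_x4
sensor               
s1        -6      -24
s2        23       92
sort by temp_x4:
        temp  temp_x4
sensor               
s1        -6      -24
s2        23       92
Taking the min of column 'temp_x4' gives -24.

-24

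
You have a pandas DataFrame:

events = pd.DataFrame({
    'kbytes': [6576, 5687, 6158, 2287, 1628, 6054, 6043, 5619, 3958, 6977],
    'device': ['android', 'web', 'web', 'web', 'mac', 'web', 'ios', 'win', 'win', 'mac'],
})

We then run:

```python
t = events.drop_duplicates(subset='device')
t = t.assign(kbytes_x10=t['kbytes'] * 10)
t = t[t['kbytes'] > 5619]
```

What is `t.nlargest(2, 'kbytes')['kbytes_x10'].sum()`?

drop duplicate device (keep=first):
   kbytes   device
0    6576  android
1    5687      web
4    1628      mac
6    6043      ios
7    5619      win
add column kbytes_x10 = t['kbytes'] * 10:
   kbytes   device  kbytes_x10
0    6576  android       65760
1    5687      web       56870
4    1628      mac       16280
6    6043      ios       60430
7    5619      win       56190
filter rows where kbytes > 5619:
   kbytes   device  kbytes_x10
0    6576  android       65760
1    5687      web       56870
6    6043      ios       60430
take 2 rows with largest kbytes:
   kbytes   device  kbytes_x10
0    6576  android       65760
6    6043      ios       60430
So sum() = 126190.

126190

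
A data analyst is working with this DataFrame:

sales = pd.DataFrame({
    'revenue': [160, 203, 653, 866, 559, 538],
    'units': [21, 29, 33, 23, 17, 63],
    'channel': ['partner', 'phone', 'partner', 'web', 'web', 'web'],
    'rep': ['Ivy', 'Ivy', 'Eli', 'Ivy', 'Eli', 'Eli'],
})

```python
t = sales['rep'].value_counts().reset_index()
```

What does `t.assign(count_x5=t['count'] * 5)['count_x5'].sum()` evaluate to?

30

value_counts of rep:
rep
Ivy    3
Eli    3
Name: count, dtype: int64
reset_index():
   rep  count
0  Ivy      3
1  Eli      3
add column count_x5 = t['count'] * 5:
   rep  count  count_x5
0  Ivy      3        15
1  Eli      3        15
Reading off the sum of column 'count_x5', we get 30.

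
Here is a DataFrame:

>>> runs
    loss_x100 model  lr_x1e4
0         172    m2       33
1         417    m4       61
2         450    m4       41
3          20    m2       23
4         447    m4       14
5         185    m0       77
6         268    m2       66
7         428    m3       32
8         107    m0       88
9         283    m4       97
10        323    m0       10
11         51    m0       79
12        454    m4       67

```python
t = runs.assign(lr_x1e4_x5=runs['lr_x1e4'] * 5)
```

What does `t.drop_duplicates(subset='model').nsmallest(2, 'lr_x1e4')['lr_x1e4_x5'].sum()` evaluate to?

add column lr_x1e4_x5 = runs['lr_x1e4'] * 5:
    loss_x100 model  lr_x1e4  lr_x1e4_x5
0         172    m2       33         165
1         417    m4       61         305
2         450    m4       41         205
3          20    m2       23         115
4         447    m4       14          70
5         185    m0       77         385
6         268    m2       66         330
7         428    m3       32         160
8         107    m0       88         440
9         283    m4       97         485
10        323    m0       10          50
11         51    m0       79         395
12        454    m4       67         335
drop duplicate model (keep=first):
   loss_x100 model  lr_x1e4  lr_x1e4_x5
0        172    m2       33         165
1        417    m4       61         305
5        185    m0       77         385
7        428    m3       32         160
take 2 rows with smallest lr_x1e4:
   loss_x100 model  lr_x1e4  lr_x1e4_x5
7        428    m3       32         160
0        172    m2       33         165
sum of column 'lr_x1e4_x5' → 325

325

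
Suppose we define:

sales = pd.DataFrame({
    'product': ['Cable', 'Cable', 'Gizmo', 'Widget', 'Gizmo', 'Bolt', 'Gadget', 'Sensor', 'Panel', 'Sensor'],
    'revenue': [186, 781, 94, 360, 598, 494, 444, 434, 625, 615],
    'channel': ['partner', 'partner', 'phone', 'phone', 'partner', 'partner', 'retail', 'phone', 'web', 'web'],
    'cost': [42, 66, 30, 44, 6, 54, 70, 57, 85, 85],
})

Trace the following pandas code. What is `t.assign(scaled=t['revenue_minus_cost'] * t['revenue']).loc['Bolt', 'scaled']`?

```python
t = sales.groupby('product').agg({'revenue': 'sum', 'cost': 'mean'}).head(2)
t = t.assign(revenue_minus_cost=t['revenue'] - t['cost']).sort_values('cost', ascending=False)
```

217360.0

group by product: sum(revenue), mean(cost):
         revenue  cost
product               
Bolt         494  54.0
Cable        967  54.0
Gadget       444  70.0
Gizmo        692  18.0
Panel        625  85.0
Sensor      1049  71.0
Widget       360  44.0
take first 2 rows:
         revenue  cost
product               
Bolt         494  54.0
Cable        967  54.0
add column revenue_minus_cost = t['revenue'] - t['cost']:
         revenue  cost  revenue_minus_cost
product                                   
Bolt         494  54.0               440.0
Cable        967  54.0               913.0
sort by cost descending:
         revenue  cost  revenue_minus_cost
product                                   
Bolt         494  54.0               440.0
Cable        967  54.0               913.0
add column scaled = t['revenue_minus_cost'] * t['revenue']:
         revenue  cost  revenue_minus_cost    scaled
product                                             
Bolt         494  54.0               440.0  217360.0
Cable        967  54.0               913.0  882871.0
Finally, value at row 'Bolt', column 'scaled' = 217360.0.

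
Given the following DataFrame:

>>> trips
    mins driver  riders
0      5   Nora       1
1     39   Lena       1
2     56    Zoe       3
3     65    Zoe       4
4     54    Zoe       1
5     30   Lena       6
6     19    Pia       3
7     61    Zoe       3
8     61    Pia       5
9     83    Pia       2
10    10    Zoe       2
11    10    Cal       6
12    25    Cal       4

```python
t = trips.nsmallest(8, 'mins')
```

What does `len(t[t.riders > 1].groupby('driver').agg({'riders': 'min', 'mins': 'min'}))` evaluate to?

take 8 rows with smallest mins:
    mins driver  riders
0      5   Nora       1
10    10    Zoe       2
11    10    Cal       6
6     19    Pia       3
12    25    Cal       4
5     30   Lena       6
1     39   Lena       1
4     54    Zoe       1
filter rows where riders > 1:
    mins driver  riders
10    10    Zoe       2
11    10    Cal       6
6     19    Pia       3
12    25    Cal       4
5     30   Lena       6
group by driver: min(riders), min(mins):
        riders  mins
driver              
Cal          4    10
Lena         6    30
Pia          3    19
Zoe          2    10
Taking the number of rows gives 4.

4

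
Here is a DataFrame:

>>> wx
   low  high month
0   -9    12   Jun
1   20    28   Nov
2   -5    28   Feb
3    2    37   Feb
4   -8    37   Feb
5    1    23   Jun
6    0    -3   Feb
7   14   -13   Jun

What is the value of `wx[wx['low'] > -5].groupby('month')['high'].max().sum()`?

filter rows where low > -5:
   low  high month
1   20    28   Nov
3    2    37   Feb
5    1    23   Jun
6    0    -3   Feb
7   14   -13   Jun
group by month, max of high:
month
Feb    37
Jun    23
Nov    28
Name: high, dtype: int64
sum of the resulting series → 88

88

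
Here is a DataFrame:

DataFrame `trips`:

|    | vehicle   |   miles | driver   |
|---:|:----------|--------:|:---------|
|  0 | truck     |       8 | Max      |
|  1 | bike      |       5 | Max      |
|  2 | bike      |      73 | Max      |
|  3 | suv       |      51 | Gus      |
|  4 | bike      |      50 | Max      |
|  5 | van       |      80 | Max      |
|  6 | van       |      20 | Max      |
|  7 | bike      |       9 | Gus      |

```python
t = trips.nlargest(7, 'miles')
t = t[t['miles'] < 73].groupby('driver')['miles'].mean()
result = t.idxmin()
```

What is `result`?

Max

take 7 rows with largest miles:
  vehicle  miles driver
5     van     80    Max
2    bike     73    Max
3     suv     51    Gus
4    bike     50    Max
6     van     20    Max
7    bike      9    Gus
0   truck      8    Max
filter rows where miles < 73:
  vehicle  miles driver
3     suv     51    Gus
4    bike     50    Max
6     van     20    Max
7    bike      9    Gus
0   truck      8    Max
group by driver, mean of miles:
driver
Gus    30.0
Max    26.0
Name: miles, dtype: float64
Finally, label with the smallest value = Max.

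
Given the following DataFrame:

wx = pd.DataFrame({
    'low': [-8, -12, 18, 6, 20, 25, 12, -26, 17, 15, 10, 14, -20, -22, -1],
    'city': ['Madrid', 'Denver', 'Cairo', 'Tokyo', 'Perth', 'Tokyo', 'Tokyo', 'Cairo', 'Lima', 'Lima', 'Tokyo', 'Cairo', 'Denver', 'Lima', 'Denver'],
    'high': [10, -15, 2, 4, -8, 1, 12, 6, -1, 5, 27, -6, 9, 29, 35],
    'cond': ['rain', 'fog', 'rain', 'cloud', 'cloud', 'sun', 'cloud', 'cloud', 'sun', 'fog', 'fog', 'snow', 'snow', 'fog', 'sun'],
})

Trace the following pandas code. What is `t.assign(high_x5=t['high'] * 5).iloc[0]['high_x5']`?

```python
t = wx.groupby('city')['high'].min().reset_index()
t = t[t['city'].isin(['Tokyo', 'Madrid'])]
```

group by city, min of high:
city
Cairo     -6
Denver   -15
Lima      -1
Madrid    10
Perth     -8
Tokyo      1
Name: high, dtype: int64
reset_index():
     city  high
0   Cairo    -6
1  Denver   -15
2    Lima    -1
3  Madrid    10
4   Perth    -8
5   Tokyo     1
filter rows where city in ['Tokyo', 'Madrid']:
     city  high
3  Madrid    10
5   Tokyo     1
add column high_x5 = t['high'] * 5:
     city  high  high_x5
3  Madrid    10       50
5   Tokyo     1        5
Taking the value at position 0, column 'high_x5' gives 50.

50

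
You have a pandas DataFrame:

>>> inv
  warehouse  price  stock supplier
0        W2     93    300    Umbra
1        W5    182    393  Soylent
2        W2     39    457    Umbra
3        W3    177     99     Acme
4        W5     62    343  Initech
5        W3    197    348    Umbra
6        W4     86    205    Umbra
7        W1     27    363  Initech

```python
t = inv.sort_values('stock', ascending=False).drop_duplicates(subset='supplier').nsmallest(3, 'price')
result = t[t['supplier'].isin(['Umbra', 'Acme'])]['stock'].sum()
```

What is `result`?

sort by stock descending:
  warehouse  price  stock supplier
2        W2     39    457    Umbra
1        W5    182    393  Soylent
7        W1     27    363  Initech
5        W3    197    348    Umbra
4        W5     62    343  Initech
0        W2     93    300    Umbra
6        W4     86    205    Umbra
3        W3    177     99     Acme
drop duplicate supplier (keep=first):
  warehouse  price  stock supplier
2        W2     39    457    Umbra
1        W5    182    393  Soylent
7        W1     27    363  Initech
3        W3    177     99     Acme
take 3 rows with smallest price:
  warehouse  price  stock supplier
7        W1     27    363  Initech
2        W2     39    457    Umbra
3        W3    177     99     Acme
filter rows where supplier in ['Umbra', 'Acme']:
  warehouse  price  stock supplier
2        W2     39    457    Umbra
3        W3    177     99     Acme
sum of column 'stock' → 556

556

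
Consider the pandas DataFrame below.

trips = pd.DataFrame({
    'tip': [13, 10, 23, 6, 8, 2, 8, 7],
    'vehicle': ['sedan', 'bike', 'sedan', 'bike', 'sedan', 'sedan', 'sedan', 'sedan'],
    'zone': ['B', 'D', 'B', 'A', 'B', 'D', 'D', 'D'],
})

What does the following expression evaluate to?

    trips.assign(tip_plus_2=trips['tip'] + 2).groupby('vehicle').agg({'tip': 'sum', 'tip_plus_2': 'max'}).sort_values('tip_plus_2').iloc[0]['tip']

add column tip_plus_2 = trips['tip'] + 2:
   tip vehicle zone  tip_plus_2
0   13   sedan    B          15
1   10    bike    D          12
2   23   sedan    B          25
3    6    bike    A           8
4    8   sedan    B          10
5    2   sedan    D           4
6    8   sedan    D          10
7    7   sedan    D           9
group by vehicle: sum(tip), max(tip_plus_2):
         tip  tip_plus_2
vehicle                 
bike      16          12
sedan     61          25
sort by tip_plus_2:
         tip  tip_plus_2
vehicle                 
bike      16          12
sedan     61          25

16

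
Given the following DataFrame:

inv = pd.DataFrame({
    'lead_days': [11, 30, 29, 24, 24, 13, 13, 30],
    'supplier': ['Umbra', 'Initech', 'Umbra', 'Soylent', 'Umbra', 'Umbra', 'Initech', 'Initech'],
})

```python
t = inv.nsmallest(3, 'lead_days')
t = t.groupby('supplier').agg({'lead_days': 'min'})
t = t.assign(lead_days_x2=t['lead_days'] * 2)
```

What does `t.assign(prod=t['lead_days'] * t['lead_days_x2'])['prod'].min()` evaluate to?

take 3 rows with smallest lead_days:
   lead_days supplier
0         11    Umbra
5         13    Umbra
6         13  Initech
group by supplier, min of lead_days:
          lead_days
supplier           
Initech          13
Umbra            11
add column lead_days_x2 = t['lead_days'] * 2:
          lead_days  lead_days_x2
supplier                         
Initech          13            26
Umbra            11            22
add column prod = t['lead_days'] * t['lead_days_x2']:
          lead_days  lead_days_x2  prod
supplier                               
Initech          13            26   338
Umbra            11            22   242
The min of column 'prod' is 242.

242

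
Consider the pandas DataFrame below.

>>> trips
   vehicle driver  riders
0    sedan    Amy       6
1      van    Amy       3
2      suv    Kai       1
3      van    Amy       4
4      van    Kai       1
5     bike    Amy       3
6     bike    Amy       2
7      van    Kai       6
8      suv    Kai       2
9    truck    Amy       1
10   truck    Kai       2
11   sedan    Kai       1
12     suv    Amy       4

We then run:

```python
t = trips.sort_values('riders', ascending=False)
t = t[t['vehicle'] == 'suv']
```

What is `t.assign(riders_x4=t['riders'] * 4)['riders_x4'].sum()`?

28

sort by riders descending:
   vehicle driver  riders
0    sedan    Amy       6
7      van    Kai       6
3      van    Amy       4
12     suv    Amy       4
1      van    Amy       3
5     bike    Amy       3
6     bike    Amy       2
8      suv    Kai       2
10   truck    Kai       2
2      suv    Kai       1
4      van    Kai       1
9    truck    Amy       1
11   sedan    Kai       1
filter rows where vehicle == 'suv':
   vehicle driver  riders
12     suv    Amy       4
8      suv    Kai       2
2      suv    Kai       1
add column riders_x4 = t['riders'] * 4:
   vehicle driver  riders  riders_x4
12     suv    Amy       4         16
8      suv    Kai       2          8
2      suv    Kai       1          4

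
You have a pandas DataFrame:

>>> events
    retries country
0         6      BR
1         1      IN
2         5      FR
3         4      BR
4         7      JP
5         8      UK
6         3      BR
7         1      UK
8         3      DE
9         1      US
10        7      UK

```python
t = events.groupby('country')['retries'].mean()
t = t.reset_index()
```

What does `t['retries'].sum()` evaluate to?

26.6666666667

group by country, mean of retries:
country
BR    4.333333
DE    3.000000
FR    5.000000
IN    1.000000
JP    7.000000
UK    5.333333
US    1.000000
Name: retries, dtype: float64
reset_index():
  country   retries
0      BR  4.333333
1      DE  3.000000
2      FR  5.000000
3      IN  1.000000
4      JP  7.000000
5      UK  5.333333
6      US  1.000000
sum of column 'retries' → 26.6666666667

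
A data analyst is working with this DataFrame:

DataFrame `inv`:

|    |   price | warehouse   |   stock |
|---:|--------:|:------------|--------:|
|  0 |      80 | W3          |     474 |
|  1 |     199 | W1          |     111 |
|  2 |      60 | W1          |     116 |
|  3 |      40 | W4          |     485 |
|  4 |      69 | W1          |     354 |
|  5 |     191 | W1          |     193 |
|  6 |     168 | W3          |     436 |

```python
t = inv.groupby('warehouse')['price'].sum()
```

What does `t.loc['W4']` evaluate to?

group by warehouse, sum of price:
warehouse
W1    519
W3    248
W4     40
Name: price, dtype: int64

40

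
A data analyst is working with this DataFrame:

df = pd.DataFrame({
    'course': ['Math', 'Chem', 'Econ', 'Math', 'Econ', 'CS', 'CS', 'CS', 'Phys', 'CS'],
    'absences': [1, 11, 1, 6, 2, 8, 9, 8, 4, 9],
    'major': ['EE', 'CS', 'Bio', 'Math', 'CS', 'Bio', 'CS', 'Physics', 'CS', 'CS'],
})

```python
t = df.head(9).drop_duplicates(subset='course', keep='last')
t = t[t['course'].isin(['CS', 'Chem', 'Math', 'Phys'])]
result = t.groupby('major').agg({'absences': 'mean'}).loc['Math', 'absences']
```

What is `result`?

6.0

take first 9 rows:
  course  absences    major
0   Math         1       EE
1   Chem        11       CS
2   Econ         1      Bio
3   Math         6     Math
4   Econ         2       CS
5     CS         8      Bio
6     CS         9       CS
7     CS         8  Physics
8   Phys         4       CS
drop duplicate course (keep=last):
  course  absences    major
1   Chem        11       CS
3   Math         6     Math
4   Econ         2       CS
7     CS         8  Physics
8   Phys         4       CS
filter rows where course in ['CS', 'Chem', 'Math', 'Phys']:
  course  absences    major
1   Chem        11       CS
3   Math         6     Math
7     CS         8  Physics
8   Phys         4       CS
group by major, mean of absences:
         absences
major            
CS            7.5
Math          6.0
Physics       8.0
Finally, value at row 'Math', column 'absences' = 6.0.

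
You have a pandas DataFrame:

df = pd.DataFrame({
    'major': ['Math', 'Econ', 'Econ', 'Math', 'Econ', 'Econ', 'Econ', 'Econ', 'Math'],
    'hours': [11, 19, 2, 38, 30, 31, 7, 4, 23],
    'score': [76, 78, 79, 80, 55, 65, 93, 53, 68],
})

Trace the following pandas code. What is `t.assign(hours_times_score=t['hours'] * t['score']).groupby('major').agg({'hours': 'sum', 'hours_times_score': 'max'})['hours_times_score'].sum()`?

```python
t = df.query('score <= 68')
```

3579

filter rows where score <= 68:
  major  hours  score
4  Econ     30     55
5  Econ     31     65
7  Econ      4     53
8  Math     23     68
add column hours_times_score = t['hours'] * t['score']:
  major  hours  score  hours_times_score
4  Econ     30     55               1650
5  Econ     31     65               2015
7  Econ      4     53                212
8  Math     23     68               1564
group by major: sum(hours), max(hours_times_score):
       hours  hours_times_score
major                          
Econ      65               2015
Math      23               1564
Finally, sum of column 'hours_times_score' = 3579.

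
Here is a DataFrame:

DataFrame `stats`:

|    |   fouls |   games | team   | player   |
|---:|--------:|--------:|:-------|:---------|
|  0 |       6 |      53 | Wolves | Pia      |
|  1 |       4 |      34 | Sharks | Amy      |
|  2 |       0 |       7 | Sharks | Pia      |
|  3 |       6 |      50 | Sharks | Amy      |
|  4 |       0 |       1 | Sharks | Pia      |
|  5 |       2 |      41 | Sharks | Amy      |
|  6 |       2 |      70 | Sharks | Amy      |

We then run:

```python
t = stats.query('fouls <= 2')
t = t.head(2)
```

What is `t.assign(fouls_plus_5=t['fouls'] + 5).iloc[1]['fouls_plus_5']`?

5

filter rows where fouls <= 2:
   fouls  games    team player
2      0      7  Sharks    Pia
4      0      1  Sharks    Pia
5      2     41  Sharks    Amy
6      2     70  Sharks    Amy
take first 2 rows:
   fouls  games    team player
2      0      7  Sharks    Pia
4      0      1  Sharks    Pia
add column fouls_plus_5 = t['fouls'] + 5:
   fouls  games    team player  fouls_plus_5
2      0      7  Sharks    Pia             5
4      0      1  Sharks    Pia             5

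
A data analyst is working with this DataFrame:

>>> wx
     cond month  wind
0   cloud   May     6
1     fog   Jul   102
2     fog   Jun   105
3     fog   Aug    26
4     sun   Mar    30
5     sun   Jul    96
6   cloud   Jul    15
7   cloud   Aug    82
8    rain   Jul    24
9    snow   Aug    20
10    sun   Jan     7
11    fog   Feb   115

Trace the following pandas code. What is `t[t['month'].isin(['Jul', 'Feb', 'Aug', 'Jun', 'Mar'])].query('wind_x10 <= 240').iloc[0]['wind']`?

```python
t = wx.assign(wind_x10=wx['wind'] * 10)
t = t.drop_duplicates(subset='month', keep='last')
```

24

add column wind_x10 = wx['wind'] * 10:
     cond month  wind  wind_x10
0   cloud   May     6        60
1     fog   Jul   102      1020
2     fog   Jun   105      1050
3     fog   Aug    26       260
4     sun   Mar    30       300
5     sun   Jul    96       960
6   cloud   Jul    15       150
7   cloud   Aug    82       820
8    rain   Jul    24       240
9    snow   Aug    20       200
10    sun   Jan     7        70
11    fog   Feb   115      1150
drop duplicate month (keep=last):
     cond month  wind  wind_x10
0   cloud   May     6        60
2     fog   Jun   105      1050
4     sun   Mar    30       300
8    rain   Jul    24       240
9    snow   Aug    20       200
10    sun   Jan     7        70
11    fog   Feb   115      1150
filter rows where month in ['Jul', 'Feb', 'Aug', 'Jun', 'Mar']:
    cond month  wind  wind_x10
2    fog   Jun   105      1050
4    sun   Mar    30       300
8   rain   Jul    24       240
9   snow   Aug    20       200
11   fog   Feb   115      1150
filter rows where wind_x10 <= 240:
   cond month  wind  wind_x10
8  rain   Jul    24       240
9  snow   Aug    20       200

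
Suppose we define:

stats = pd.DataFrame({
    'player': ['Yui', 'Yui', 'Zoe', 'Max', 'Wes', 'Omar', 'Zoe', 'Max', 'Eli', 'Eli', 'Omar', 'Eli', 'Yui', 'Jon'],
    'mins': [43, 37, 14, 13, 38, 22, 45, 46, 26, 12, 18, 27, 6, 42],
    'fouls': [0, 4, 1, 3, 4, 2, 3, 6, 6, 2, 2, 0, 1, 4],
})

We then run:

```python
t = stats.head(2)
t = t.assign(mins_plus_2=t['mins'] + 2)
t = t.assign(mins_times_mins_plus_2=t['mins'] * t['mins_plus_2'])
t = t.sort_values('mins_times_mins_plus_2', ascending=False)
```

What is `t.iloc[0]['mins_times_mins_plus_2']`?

1935

take first 2 rows:
  player  mins  fouls
0    Yui    43      0
1    Yui    37      4
add column mins_plus_2 = t['mins'] + 2:
  player  mins  fouls  mins_plus_2
0    Yui    43      0           45
1    Yui    37      4           39
add column mins_times_mins_plus_2 = t['mins'] * t['mins_plus_2']:
  player  mins  fouls  mins_plus_2  mins_times_mins_plus_2
0    Yui    43      0           45                    1935
1    Yui    37      4           39                    1443
sort by mins_times_mins_plus_2 descending:
  player  mins  fouls  mins_plus_2  mins_times_mins_plus_2
0    Yui    43      0           45                    1935
1    Yui    37      4           39                    1443
Reading off the value at position 0, column 'mins_times_mins_plus_2', we get 1935.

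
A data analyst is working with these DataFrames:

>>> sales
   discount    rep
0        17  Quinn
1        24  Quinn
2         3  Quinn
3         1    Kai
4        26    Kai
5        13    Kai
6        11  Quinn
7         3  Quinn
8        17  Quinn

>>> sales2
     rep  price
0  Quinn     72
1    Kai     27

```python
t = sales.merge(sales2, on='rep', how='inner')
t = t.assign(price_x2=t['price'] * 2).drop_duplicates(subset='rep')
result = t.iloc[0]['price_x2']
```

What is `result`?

144

merge on 'rep' (how='inner') → 9 rows:
   discount    rep  price
0        17  Quinn     72
1        24  Quinn     72
2         3  Quinn     72
3         1    Kai     27
4        26    Kai     27
5        13    Kai     27
6        11  Quinn     72
7         3  Quinn     72
8        17  Quinn     72
add column price_x2 = t['price'] * 2:
   discount    rep  price  price_x2
0        17  Quinn     72       144
1        24  Quinn     72       144
2         3  Quinn     72       144
3         1    Kai     27        54
4        26    Kai     27        54
5        13    Kai     27        54
6        11  Quinn     72       144
7         3  Quinn     72       144
8        17  Quinn     72       144
drop duplicate rep (keep=first):
   discount    rep  price  price_x2
0        17  Quinn     72       144
3         1    Kai     27        54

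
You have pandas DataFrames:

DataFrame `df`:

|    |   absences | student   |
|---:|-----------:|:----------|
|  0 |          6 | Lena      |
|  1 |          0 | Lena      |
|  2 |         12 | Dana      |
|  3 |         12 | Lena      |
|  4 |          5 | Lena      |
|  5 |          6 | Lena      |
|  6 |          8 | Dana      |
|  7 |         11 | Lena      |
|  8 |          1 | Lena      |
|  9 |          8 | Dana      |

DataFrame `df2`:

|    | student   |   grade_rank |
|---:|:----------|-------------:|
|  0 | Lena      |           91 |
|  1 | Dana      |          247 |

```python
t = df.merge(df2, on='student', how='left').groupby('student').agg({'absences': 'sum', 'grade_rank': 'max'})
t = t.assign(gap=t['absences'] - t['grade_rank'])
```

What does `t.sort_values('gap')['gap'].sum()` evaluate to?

-269

merge on 'student' (how='left') → 10 rows:
   absences student  grade_rank
0         6    Lena          91
1         0    Lena          91
2        12    Dana         247
3        12    Lena          91
4         5    Lena          91
5         6    Lena          91
6         8    Dana         247
7        11    Lena          91
8         1    Lena          91
9         8    Dana         247
group by student: sum(absences), max(grade_rank):
         absences  grade_rank
student                      
Dana           28         247
Lena           41          91
add column gap = t['absences'] - t['grade_rank']:
         absences  grade_rank  gap
student                           
Dana           28         247 -219
Lena           41          91  -50
sort by gap:
         absences  grade_rank  gap
student                           
Dana           28         247 -219
Lena           41          91  -50
Then the sum of column 'gap': -269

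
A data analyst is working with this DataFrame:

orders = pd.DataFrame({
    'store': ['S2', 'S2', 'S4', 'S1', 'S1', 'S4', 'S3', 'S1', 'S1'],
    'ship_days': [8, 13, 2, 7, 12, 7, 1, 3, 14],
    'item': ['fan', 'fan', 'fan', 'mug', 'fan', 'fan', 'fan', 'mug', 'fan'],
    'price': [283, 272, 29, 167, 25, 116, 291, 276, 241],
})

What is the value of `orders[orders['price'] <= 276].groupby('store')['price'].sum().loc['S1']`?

filter rows where price <= 276:
  store  ship_days item  price
1    S2         13  fan    272
2    S4          2  fan     29
3    S1          7  mug    167
4    S1         12  fan     25
5    S4          7  fan    116
7    S1          3  mug    276
8    S1         14  fan    241
group by store, sum of price:
store
S1    709
S2    272
S4    145
Name: price, dtype: int64
Taking the value at index 'S1' gives 709.

709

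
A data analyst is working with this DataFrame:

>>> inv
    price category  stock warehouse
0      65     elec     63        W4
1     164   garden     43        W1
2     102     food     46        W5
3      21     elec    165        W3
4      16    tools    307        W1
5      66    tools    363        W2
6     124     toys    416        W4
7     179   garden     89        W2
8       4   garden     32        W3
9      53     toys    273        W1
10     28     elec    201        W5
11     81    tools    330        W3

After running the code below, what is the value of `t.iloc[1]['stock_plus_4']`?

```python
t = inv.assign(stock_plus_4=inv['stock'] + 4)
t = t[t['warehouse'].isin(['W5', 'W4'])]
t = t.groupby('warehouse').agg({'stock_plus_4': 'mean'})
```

add column stock_plus_4 = inv['stock'] + 4:
    price category  stock warehouse  stock_plus_4
0      65     elec     63        W4            67
1     164   garden     43        W1            47
2     102     food     46        W5            50
3      21     elec    165        W3           169
4      16    tools    307        W1           311
5      66    tools    363        W2           367
6     124     toys    416        W4           420
7     179   garden     89        W2            93
8       4   garden     32        W3            36
9      53     toys    273        W1           277
10     28     elec    201        W5           205
11     81    tools    330        W3           334
filter rows where warehouse in ['W5', 'W4']:
    price category  stock warehouse  stock_plus_4
0      65     elec     63        W4            67
2     102     food     46        W5            50
6     124     toys    416        W4           420
10     28     elec    201        W5           205
group by warehouse, mean of stock_plus_4:
           stock_plus_4
warehouse              
W4                243.5
W5                127.5
Reading off the value at position 1, column 'stock_plus_4', we get 127.5.

127.5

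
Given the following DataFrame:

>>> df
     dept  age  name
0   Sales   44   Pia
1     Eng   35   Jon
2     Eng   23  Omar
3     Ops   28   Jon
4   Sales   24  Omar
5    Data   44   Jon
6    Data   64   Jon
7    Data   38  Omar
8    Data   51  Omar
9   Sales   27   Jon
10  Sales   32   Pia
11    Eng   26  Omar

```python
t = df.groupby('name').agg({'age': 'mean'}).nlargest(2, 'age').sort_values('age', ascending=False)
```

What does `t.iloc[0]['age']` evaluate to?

group by name, mean of age:
       age
name      
Jon   39.6
Omar  32.4
Pia   38.0
take 2 rows with largest age:
       age
name      
Jon   39.6
Pia   38.0
sort by age descending:
       age
name      
Jon   39.6
Pia   38.0
So iloc[0]['age'] = 39.6.

39.6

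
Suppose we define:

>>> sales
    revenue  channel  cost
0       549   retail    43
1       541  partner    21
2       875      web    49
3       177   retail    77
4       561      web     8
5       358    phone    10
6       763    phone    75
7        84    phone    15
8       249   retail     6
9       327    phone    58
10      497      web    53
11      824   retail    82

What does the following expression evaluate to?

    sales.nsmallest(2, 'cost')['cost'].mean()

7.0

take 2 rows with smallest cost:
   revenue channel  cost
8      249  retail     6
4      561     web     8
Then the mean of column 'cost': 7.0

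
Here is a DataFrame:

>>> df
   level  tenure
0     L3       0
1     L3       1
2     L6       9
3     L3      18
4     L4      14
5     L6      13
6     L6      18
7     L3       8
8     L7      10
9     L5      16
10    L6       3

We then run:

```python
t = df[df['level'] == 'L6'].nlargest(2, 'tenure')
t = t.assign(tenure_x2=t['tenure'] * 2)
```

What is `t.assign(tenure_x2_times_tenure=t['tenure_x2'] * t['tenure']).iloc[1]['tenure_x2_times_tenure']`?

338

filter rows where level == 'L6':
   level  tenure
2     L6       9
5     L6      13
6     L6      18
10    L6       3
take 2 rows with largest tenure:
  level  tenure
6    L6      18
5    L6      13
add column tenure_x2 = t['tenure'] * 2:
  level  tenure  tenure_x2
6    L6      18         36
5    L6      13         26
add column tenure_x2_times_tenure = t['tenure_x2'] * t['tenure']:
  level  tenure  tenure_x2  tenure_x2_times_tenure
6    L6      18         36                     648
5    L6      13         26                     338
So iloc[1]['tenure_x2_times_tenure'] = 338.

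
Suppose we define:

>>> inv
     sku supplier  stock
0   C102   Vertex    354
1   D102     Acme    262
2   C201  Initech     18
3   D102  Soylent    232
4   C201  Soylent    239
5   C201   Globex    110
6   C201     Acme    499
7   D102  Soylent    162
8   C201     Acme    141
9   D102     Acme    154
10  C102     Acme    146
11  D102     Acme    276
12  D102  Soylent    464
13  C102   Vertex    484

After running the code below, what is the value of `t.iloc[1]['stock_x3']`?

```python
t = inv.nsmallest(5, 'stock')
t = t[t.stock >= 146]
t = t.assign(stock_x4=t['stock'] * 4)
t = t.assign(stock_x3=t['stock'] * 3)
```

take 5 rows with smallest stock:
     sku supplier  stock
2   C201  Initech     18
5   C201   Globex    110
8   C201     Acme    141
10  C102     Acme    146
9   D102     Acme    154
filter rows where stock >= 146:
     sku supplier  stock
10  C102     Acme    146
9   D102     Acme    154
add column stock_x4 = t['stock'] * 4:
     sku supplier  stock  stock_x4
10  C102     Acme    146       584
9   D102     Acme    154       616
add column stock_x3 = t['stock'] * 3:
     sku supplier  stock  stock_x4  stock_x3
10  C102     Acme    146       584       438
9   D102     Acme    154       616       462
So iloc[1]['stock_x3'] = 462.

462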